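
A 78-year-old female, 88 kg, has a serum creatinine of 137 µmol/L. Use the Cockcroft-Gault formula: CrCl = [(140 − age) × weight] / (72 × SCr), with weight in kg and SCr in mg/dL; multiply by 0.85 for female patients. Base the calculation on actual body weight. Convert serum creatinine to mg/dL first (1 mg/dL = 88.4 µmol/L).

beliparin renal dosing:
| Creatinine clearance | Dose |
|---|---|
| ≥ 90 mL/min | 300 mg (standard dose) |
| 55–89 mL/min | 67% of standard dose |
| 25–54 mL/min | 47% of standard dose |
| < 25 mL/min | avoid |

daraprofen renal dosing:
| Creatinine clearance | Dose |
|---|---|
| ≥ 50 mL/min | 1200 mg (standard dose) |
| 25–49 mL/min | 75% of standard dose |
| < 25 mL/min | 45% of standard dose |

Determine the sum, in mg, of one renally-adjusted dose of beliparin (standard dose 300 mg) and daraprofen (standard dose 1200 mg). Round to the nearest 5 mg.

SCr = 137 / 88.4 = 1.55 mg/dL
CrCl = (140 − 78) × 88 / (72 × 1.55) × 0.85 = 5456.0 / 111.60 × 0.85 ≈ 41.6 mL/min
CrCl ≈ 42 mL/min.
beliparin: 25–54 mL/min → 47% of 300 mg = 141 mg.
daraprofen: 25–49 mL/min → 75% of 1200 mg = 900 mg.
Total = 141 + 900 = 1041 mg.

1040 mg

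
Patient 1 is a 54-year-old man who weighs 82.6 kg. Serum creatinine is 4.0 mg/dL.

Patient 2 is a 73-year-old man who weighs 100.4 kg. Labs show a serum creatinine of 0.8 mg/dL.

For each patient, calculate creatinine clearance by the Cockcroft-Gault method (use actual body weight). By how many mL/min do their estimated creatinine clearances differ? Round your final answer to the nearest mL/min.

Patient 1: CrCl = (140 − 54) × 82.6 / (72 × 4) = 7103.6 / 288.00 ≈ 24.7 mL/min
Patient 2: CrCl = (140 − 73) × 100.4 / (72 × 0.8) = 6726.8 / 57.60 ≈ 116.8 mL/min
|24.7 − 116.8| = 92.1 mL/min

92 mL/min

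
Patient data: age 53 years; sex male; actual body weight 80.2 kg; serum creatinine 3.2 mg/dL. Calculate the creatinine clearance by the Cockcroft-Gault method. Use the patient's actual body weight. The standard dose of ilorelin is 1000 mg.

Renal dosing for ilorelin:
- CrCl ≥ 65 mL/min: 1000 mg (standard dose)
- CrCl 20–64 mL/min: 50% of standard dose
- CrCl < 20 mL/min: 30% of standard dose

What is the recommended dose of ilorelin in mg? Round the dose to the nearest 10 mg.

500 mg

CrCl = (140 − 53) × 80.2 / (72 × 3.2) = 6977.4 / 230.40 ≈ 30.3 mL/min
CrCl ≈ 30 mL/min → bracket 20–64 mL/min.
50% of 1000 mg = 500 mg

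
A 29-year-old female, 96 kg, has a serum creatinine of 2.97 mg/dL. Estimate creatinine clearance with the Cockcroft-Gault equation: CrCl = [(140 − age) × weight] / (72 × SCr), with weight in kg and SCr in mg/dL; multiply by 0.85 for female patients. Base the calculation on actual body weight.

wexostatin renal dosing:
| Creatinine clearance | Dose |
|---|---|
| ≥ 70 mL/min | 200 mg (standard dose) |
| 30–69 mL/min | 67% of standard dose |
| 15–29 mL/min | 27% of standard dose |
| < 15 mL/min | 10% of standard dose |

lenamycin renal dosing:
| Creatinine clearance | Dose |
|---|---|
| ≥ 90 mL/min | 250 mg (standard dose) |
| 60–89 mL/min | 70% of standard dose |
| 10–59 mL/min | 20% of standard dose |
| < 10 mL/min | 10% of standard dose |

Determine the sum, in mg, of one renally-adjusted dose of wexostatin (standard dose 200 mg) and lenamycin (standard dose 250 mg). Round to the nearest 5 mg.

185 mg

CrCl = (140 − 29) × 96 / (72 × 2.97) × 0.85 = 10656.0 / 213.84 × 0.85 ≈ 42.4 mL/min
CrCl ≈ 42 mL/min.
wexostatin: 30–69 mL/min → 67% of 200 mg = 134 mg.
lenamycin: 10–59 mL/min → 20% of 250 mg = 50 mg.
Total = 134 + 50 = 184 mg.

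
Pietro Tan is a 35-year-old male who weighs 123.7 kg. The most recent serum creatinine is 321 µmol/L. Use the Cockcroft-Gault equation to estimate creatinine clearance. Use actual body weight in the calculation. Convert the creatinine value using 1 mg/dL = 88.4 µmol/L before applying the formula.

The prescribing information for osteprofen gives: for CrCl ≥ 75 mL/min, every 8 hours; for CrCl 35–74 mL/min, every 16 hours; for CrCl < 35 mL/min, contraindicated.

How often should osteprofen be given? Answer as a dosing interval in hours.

every 16 hours

SCr = 321 / 88.4 = 3.631 mg/dL
CrCl = (140 − 35) × 123.7 / (72 × 3.631) = 12988.5 / 261.43 ≈ 49.7 mL/min
CrCl ≈ 50 mL/min → bracket 35–74 mL/min → every 16 hours.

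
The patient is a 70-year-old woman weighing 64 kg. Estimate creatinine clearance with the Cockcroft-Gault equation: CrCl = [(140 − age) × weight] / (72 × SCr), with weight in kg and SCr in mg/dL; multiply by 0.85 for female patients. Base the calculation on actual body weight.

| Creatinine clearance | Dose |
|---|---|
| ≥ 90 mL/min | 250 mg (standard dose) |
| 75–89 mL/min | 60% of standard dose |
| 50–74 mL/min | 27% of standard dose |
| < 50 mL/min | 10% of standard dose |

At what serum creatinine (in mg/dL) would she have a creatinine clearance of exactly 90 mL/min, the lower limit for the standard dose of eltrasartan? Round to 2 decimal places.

Standard dose requires CrCl ≥ 90 mL/min.
Set (140 − 70) × 64 × 0.85 / (72 × SCr) = 90
SCr = (140 − 70) × 64 × 0.85 / (72 × 90) = 0.588 mg/dL

0.59 mg/dL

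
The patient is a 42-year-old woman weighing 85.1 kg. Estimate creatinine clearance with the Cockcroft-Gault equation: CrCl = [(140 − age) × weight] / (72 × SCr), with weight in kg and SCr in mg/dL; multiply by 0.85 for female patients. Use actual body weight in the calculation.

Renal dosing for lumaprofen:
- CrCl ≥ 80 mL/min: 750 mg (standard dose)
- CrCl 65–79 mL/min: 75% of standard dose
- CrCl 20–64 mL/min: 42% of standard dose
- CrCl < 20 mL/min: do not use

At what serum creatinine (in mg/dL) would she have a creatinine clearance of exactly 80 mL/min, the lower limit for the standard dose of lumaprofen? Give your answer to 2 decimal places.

Standard dose requires CrCl ≥ 80 mL/min.
Set (140 − 42) × 85.1 × 0.85 / (72 × SCr) = 80
SCr = (140 − 42) × 85.1 × 0.85 / (72 × 80) = 1.231 mg/dL

1.23 mg/dL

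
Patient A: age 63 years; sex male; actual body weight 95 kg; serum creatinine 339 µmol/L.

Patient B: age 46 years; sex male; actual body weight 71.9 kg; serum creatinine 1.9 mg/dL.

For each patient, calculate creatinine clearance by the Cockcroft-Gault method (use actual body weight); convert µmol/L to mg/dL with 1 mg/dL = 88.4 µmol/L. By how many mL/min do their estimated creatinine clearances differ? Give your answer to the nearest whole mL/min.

23 mL/min

Patient A: SCr = 339 / 88.4 = 3.835 mg/dL
Patient A: CrCl = (140 − 63) × 95 / (72 × 3.835) = 7315.0 / 276.12 ≈ 26.5 mL/min
Patient B: CrCl = (140 − 46) × 71.9 / (72 × 1.9) = 6758.6 / 136.80 ≈ 49.4 mL/min
|26.5 − 49.4| = 22.9 mL/min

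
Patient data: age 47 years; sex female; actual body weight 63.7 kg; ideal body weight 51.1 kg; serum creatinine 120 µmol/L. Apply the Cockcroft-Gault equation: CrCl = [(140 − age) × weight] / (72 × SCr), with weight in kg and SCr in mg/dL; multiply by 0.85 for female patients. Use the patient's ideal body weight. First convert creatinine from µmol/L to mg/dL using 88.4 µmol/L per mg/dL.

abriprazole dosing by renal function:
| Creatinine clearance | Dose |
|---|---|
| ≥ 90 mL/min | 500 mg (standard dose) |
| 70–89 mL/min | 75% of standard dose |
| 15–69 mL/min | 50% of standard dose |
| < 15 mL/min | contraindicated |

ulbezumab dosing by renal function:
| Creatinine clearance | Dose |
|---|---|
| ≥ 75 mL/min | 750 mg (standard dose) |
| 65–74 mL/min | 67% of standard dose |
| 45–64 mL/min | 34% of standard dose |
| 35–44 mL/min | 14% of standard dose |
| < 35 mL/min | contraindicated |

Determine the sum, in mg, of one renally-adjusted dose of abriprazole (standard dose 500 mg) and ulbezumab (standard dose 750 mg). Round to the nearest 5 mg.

SCr = 120 / 88.4 = 1.357 mg/dL
CrCl = (140 − 47) × 51.1 / (72 × 1.357) × 0.85 = 4752.3 / 97.70 × 0.85 ≈ 41.3 mL/min
CrCl ≈ 41 mL/min.
abriprazole: 15–69 mL/min → 50% of 500 mg = 250 mg.
ulbezumab: 35–44 mL/min → 14% of 750 mg = 105 mg.
Total = 250 + 105 = 355 mg.

355 mg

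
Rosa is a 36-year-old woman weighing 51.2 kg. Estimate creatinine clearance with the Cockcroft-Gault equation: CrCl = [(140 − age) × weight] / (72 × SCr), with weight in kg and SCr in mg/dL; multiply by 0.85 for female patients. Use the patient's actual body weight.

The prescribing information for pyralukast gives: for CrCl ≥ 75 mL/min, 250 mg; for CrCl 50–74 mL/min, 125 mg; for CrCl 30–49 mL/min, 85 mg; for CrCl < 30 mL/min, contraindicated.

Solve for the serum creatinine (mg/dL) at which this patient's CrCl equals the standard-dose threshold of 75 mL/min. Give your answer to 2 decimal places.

Standard dose requires CrCl ≥ 75 mL/min.
Set (140 − 36) × 51.2 × 0.85 / (72 × SCr) = 75
SCr = (140 − 36) × 51.2 × 0.85 / (72 × 75) = 0.838 mg/dL

0.84 mg/dL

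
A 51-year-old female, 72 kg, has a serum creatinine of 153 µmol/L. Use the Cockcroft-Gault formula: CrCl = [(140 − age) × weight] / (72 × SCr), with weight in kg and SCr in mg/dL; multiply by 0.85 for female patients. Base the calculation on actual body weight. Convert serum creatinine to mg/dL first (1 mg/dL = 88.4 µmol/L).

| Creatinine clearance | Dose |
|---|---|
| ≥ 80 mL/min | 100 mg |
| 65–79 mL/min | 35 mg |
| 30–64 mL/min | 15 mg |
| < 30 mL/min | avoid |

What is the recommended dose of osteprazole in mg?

SCr = 153 / 88.4 = 1.731 mg/dL
CrCl = (140 − 51) × 72 / (72 × 1.731) × 0.85 = 6408.0 / 124.63 × 0.85 ≈ 43.7 mL/min
CrCl ≈ 44 mL/min → bracket 30–64 mL/min.
Dose for this bracket: 15 mg.

15 mg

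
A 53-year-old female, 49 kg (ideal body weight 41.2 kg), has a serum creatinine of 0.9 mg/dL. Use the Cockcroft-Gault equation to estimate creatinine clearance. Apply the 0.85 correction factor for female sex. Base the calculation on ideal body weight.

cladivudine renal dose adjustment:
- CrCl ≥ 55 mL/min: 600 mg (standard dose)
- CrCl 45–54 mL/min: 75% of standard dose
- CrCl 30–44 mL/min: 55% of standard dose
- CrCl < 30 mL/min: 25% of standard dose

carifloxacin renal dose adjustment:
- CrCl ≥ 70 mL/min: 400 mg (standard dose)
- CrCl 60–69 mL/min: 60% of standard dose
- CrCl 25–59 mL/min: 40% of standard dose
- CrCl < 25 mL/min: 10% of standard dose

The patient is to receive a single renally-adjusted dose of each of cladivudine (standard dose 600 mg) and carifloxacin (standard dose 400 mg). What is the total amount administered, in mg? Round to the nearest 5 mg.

CrCl = (140 − 53) × 41.2 / (72 × 0.9) × 0.85 = 3584.4 / 64.80 × 0.85 ≈ 47.0 mL/min
CrCl ≈ 47 mL/min.
cladivudine: 45–54 mL/min → 75% of 600 mg = 450 mg.
carifloxacin: 25–59 mL/min → 40% of 400 mg = 160 mg.
Total = 450 + 160 = 610 mg.

610 mg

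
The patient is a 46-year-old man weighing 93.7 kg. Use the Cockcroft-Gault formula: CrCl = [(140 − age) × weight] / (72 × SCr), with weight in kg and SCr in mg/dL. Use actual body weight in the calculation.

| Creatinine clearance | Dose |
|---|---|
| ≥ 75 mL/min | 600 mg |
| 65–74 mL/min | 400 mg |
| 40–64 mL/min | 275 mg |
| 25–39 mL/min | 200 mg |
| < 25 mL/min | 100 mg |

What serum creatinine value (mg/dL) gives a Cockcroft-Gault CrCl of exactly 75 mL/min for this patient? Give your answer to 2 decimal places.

Standard dose requires CrCl ≥ 75 mL/min.
Set (140 − 46) × 93.7 / (72 × SCr) = 75
SCr = (140 − 46) × 93.7 / (72 × 75) = 1.631 mg/dL

1.63 mg/dL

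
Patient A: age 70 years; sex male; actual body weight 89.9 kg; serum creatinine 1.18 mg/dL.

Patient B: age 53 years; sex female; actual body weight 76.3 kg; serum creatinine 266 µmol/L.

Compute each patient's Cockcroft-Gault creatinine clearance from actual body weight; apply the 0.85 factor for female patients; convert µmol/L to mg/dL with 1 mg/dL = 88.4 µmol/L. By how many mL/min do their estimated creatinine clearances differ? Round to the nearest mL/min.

Patient A: CrCl = (140 − 70) × 89.9 / (72 × 1.18) = 6293.0 / 84.96 ≈ 74.1 mL/min
Patient B: SCr = 266 / 88.4 = 3.009 mg/dL
Patient B: CrCl = (140 − 53) × 76.3 / (72 × 3.009) × 0.85 = 6638.1 / 216.65 × 0.85 ≈ 26.0 mL/min
|74.1 − 26.0| = 48.1 mL/min

48 mL/min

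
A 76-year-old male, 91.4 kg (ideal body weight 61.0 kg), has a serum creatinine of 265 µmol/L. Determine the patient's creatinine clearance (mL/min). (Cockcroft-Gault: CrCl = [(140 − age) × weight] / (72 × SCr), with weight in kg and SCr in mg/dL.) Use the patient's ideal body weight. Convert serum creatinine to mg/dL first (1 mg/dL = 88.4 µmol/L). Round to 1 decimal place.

SCr = 265 / 88.4 = 2.998 mg/dL
CrCl = (140 − 76) × 61 / (72 × 2.998) = 3904.0 / 215.86 ≈ 18.1 mL/min

18.1 mL/min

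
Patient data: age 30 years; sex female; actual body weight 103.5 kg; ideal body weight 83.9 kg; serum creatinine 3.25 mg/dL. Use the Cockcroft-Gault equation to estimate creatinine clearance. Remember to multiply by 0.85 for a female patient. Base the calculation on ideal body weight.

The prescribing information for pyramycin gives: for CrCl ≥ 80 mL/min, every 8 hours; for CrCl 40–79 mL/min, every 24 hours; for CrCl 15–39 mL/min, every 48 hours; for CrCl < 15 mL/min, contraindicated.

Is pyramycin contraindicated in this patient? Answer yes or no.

no

CrCl = (140 − 30) × 83.9 / (72 × 3.25) × 0.85 = 9229.0 / 234.00 × 0.85 ≈ 33.5 mL/min
CrCl ≈ 34 mL/min, which is ≥ 15 mL/min.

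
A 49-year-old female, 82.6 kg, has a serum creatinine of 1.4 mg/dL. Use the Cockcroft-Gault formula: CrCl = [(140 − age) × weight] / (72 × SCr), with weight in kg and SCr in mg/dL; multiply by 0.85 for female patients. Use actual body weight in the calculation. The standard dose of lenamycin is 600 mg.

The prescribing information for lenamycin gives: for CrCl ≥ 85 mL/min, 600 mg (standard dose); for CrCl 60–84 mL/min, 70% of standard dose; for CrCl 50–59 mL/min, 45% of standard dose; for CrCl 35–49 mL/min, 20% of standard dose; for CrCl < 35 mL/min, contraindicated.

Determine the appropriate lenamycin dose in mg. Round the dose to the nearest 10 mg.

420 mg

CrCl = (140 − 49) × 82.6 / (72 × 1.4) × 0.85 = 7516.6 / 100.80 × 0.85 ≈ 63.4 mL/min
CrCl ≈ 63 mL/min → bracket 60–84 mL/min.
70% of 600 mg = 420 mg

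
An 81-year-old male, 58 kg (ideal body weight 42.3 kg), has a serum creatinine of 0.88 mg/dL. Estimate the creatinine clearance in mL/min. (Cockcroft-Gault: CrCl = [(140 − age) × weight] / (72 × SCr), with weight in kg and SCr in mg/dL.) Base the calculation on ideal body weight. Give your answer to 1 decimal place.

CrCl = (140 − 81) × 42.3 / (72 × 0.88) = 2495.7 / 63.36 ≈ 39.4 mL/min

39.4 mL/min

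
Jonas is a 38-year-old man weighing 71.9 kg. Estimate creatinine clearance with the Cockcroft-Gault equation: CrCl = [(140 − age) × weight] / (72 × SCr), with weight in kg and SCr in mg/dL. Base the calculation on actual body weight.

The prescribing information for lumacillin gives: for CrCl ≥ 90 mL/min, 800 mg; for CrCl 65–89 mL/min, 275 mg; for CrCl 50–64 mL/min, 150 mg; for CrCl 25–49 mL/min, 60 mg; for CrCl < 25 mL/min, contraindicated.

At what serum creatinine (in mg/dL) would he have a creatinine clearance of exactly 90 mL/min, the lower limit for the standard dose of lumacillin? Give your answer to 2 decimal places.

1.13 mg/dL

Standard dose requires CrCl ≥ 90 mL/min.
Set (140 − 38) × 71.9 / (72 × SCr) = 90
SCr = (140 − 38) × 71.9 / (72 × 90) = 1.132 mg/dL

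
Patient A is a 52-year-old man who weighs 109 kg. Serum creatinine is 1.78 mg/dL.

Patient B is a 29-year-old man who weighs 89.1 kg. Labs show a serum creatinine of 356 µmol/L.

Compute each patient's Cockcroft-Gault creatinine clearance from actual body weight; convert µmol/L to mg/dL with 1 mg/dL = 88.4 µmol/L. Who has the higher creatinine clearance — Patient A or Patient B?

Patient A

Patient A: CrCl = (140 − 52) × 109 / (72 × 1.78) = 9592.0 / 128.16 ≈ 74.8 mL/min
Patient B: SCr = 356 / 88.4 = 4.027 mg/dL
Patient B: CrCl = (140 − 29) × 89.1 / (72 × 4.027) = 9890.1 / 289.94 ≈ 34.1 mL/min
74.8 vs 34.1 mL/min → Patient A is higher.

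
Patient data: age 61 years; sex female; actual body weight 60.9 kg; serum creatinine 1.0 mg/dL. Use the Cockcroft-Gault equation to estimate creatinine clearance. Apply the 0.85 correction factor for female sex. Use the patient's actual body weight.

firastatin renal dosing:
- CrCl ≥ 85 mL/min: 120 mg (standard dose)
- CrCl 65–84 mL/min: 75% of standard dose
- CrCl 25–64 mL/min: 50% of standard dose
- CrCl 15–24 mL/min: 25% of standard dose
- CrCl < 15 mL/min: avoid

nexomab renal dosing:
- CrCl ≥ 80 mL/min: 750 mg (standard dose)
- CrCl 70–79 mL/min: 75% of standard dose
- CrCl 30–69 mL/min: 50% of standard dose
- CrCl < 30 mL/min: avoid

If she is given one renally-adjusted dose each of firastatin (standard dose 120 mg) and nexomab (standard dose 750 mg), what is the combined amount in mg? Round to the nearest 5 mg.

435 mg

CrCl = (140 − 61) × 60.9 / (72 × 1) × 0.85 = 4811.1 / 72.00 × 0.85 ≈ 56.8 mL/min
CrCl ≈ 57 mL/min.
firastatin: 25–64 mL/min → 50% of 120 mg = 60 mg.
nexomab: 30–69 mL/min → 50% of 750 mg = 375 mg.
Total = 60 + 375 = 435 mg.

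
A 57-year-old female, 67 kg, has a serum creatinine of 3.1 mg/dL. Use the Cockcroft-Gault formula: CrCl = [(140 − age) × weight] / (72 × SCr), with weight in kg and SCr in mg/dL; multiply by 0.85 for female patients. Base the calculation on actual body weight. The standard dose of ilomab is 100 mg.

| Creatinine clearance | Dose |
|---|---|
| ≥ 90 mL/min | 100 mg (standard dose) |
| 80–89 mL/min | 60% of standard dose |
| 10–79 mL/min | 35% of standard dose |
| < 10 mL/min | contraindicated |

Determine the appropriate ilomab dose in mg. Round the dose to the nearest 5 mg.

35 mg

CrCl = (140 − 57) × 67 / (72 × 3.1) × 0.85 = 5561.0 / 223.20 × 0.85 ≈ 21.2 mL/min
CrCl ≈ 21 mL/min → bracket 10–79 mL/min.
35% of 100 mg = 35 mg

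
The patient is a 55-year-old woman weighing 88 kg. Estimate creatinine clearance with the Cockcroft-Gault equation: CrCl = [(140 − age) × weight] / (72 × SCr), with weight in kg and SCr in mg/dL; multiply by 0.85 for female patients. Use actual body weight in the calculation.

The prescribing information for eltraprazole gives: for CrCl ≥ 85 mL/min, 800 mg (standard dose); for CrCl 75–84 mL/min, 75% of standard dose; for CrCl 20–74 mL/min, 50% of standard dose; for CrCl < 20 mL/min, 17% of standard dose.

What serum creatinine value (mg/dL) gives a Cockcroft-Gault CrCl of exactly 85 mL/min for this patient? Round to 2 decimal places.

Standard dose requires CrCl ≥ 85 mL/min.
Set (140 − 55) × 88 × 0.85 / (72 × SCr) = 85
SCr = (140 − 55) × 88 × 0.85 / (72 × 85) = 1.039 mg/dL

1.04 mg/dL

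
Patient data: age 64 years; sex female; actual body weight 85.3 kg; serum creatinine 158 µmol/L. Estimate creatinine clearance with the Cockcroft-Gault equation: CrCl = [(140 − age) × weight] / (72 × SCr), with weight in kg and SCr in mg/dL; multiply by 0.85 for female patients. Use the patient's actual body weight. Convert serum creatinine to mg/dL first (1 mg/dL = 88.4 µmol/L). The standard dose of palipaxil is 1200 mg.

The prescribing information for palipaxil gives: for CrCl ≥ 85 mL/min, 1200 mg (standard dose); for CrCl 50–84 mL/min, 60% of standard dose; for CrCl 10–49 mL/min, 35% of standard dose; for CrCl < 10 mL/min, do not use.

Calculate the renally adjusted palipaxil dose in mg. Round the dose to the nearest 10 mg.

420 mg

SCr = 158 / 88.4 = 1.787 mg/dL
CrCl = (140 − 64) × 85.3 / (72 × 1.787) × 0.85 = 6482.8 / 128.66 × 0.85 ≈ 42.8 mL/min
CrCl ≈ 43 mL/min → bracket 10–49 mL/min.
35% of 1200 mg = 420 mg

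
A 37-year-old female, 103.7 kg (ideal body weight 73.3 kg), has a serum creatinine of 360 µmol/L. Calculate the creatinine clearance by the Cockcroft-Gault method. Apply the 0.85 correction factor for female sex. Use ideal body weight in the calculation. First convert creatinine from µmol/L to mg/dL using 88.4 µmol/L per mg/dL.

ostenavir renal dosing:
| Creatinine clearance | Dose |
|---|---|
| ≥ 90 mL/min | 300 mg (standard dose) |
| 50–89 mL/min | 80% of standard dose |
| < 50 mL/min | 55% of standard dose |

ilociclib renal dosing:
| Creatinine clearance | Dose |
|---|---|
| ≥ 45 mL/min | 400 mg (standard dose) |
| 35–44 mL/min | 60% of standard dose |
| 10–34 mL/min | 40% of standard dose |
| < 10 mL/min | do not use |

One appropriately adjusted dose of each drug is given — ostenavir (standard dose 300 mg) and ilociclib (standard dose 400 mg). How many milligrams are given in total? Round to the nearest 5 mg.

325 mg

SCr = 360 / 88.4 = 4.072 mg/dL
CrCl = (140 − 37) × 73.3 / (72 × 4.072) × 0.85 = 7549.9 / 293.18 × 0.85 ≈ 21.9 mL/min
CrCl ≈ 22 mL/min.
ostenavir: < 50 mL/min → 55% of 300 mg = 165 mg.
ilociclib: 10–34 mL/min → 40% of 400 mg = 160 mg.
Total = 165 + 160 = 325 mg.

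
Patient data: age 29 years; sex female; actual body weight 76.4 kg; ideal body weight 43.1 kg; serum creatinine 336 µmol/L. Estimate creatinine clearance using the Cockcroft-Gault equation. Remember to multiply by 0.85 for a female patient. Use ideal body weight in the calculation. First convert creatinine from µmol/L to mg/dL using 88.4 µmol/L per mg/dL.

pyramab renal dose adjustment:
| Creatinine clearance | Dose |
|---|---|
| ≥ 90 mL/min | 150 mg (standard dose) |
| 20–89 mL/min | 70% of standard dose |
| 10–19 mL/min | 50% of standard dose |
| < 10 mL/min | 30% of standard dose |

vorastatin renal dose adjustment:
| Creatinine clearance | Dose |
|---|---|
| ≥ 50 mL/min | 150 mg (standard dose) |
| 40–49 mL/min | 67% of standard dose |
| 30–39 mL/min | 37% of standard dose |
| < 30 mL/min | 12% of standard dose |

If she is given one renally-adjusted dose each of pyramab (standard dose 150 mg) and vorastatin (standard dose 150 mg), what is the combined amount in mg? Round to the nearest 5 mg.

SCr = 336 / 88.4 = 3.801 mg/dL
CrCl = (140 − 29) × 43.1 / (72 × 3.801) × 0.85 = 4784.1 / 273.67 × 0.85 ≈ 14.9 mL/min
CrCl ≈ 15 mL/min.
pyramab: 10–19 mL/min → 50% of 150 mg = 75 mg.
vorastatin: < 30 mL/min → 12% of 150 mg = 18 mg.
Total = 75 + 18 = 93 mg.

95 mg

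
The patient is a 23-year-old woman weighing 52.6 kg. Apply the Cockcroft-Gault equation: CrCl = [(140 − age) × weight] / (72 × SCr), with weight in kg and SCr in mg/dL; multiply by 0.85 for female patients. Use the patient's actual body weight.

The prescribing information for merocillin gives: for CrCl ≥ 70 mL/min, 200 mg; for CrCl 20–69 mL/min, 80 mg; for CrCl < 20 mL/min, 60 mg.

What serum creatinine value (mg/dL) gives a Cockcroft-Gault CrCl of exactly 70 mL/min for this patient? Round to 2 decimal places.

1.04 mg/dL

Standard dose requires CrCl ≥ 70 mL/min.
Set (140 − 23) × 52.6 × 0.85 / (72 × SCr) = 70
SCr = (140 − 23) × 52.6 × 0.85 / (72 × 70) = 1.038 mg/dL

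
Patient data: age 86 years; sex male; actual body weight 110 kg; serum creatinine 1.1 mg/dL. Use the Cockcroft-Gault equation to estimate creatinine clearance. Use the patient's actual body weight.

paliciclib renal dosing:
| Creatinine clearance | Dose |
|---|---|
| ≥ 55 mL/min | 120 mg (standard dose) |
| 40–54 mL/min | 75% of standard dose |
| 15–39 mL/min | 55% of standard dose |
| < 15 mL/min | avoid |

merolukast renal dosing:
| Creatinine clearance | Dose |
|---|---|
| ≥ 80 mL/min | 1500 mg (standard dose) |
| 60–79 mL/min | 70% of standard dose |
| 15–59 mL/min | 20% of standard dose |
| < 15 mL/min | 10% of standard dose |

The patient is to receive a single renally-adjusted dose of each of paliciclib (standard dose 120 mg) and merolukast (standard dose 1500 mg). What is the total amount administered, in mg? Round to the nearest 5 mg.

CrCl = (140 − 86) × 110 / (72 × 1.1) = 5940.0 / 79.20 ≈ 75.0 mL/min
CrCl ≈ 75 mL/min.
paliciclib: ≥ 55 mL/min → 100% of 120 mg = 120 mg.
merolukast: 60–79 mL/min → 70% of 1500 mg = 1050 mg.
Total = 120 + 1050 = 1170 mg.

1170 mg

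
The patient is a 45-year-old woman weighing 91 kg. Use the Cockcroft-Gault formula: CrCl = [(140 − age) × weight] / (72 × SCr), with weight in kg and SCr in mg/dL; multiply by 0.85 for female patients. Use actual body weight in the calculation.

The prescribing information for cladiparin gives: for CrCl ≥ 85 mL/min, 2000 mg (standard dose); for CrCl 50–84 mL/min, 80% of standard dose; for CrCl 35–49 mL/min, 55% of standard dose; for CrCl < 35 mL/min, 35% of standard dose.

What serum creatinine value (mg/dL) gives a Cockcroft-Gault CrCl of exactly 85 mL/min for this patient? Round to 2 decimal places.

Standard dose requires CrCl ≥ 85 mL/min.
Set (140 − 45) × 91 × 0.85 / (72 × SCr) = 85
SCr = (140 − 45) × 91 × 0.85 / (72 × 85) = 1.201 mg/dL

1.20 mg/dL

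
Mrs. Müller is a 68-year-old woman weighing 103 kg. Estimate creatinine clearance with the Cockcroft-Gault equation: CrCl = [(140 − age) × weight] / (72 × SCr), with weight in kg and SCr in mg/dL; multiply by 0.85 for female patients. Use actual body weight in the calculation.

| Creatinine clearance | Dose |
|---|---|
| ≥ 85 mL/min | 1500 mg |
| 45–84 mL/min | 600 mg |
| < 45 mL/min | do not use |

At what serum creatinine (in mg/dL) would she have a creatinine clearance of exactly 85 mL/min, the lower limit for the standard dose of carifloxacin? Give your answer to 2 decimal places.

1.03 mg/dL

Standard dose requires CrCl ≥ 85 mL/min.
Set (140 − 68) × 103 × 0.85 / (72 × SCr) = 85
SCr = (140 − 68) × 103 × 0.85 / (72 × 85) = 1.030 mg/dL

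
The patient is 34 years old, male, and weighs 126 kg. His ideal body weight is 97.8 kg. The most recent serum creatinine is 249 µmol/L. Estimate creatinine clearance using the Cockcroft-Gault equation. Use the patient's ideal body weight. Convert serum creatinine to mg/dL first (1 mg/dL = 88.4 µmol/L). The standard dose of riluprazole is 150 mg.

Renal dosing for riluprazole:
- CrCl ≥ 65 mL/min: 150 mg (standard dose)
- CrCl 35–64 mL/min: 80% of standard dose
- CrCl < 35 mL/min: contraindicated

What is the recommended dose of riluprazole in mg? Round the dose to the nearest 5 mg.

SCr = 249 / 88.4 = 2.817 mg/dL
CrCl = (140 − 34) × 97.8 / (72 × 2.817) = 10366.8 / 202.82 ≈ 51.1 mL/min
CrCl ≈ 51 mL/min → bracket 35–64 mL/min.
80% of 150 mg = 120 mg

120 mg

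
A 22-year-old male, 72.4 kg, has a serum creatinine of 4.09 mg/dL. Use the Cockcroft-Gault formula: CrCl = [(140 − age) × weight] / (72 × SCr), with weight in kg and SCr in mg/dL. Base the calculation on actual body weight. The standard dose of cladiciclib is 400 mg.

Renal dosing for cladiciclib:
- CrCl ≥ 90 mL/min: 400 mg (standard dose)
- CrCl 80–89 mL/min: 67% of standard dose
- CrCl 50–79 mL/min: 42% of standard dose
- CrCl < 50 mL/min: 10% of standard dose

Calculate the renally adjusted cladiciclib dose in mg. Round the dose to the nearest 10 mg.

40 mg

CrCl = (140 − 22) × 72.4 / (72 × 4.09) = 8543.2 / 294.48 ≈ 29.0 mL/min
CrCl ≈ 29 mL/min → bracket < 50 mL/min.
10% of 400 mg = 40 mg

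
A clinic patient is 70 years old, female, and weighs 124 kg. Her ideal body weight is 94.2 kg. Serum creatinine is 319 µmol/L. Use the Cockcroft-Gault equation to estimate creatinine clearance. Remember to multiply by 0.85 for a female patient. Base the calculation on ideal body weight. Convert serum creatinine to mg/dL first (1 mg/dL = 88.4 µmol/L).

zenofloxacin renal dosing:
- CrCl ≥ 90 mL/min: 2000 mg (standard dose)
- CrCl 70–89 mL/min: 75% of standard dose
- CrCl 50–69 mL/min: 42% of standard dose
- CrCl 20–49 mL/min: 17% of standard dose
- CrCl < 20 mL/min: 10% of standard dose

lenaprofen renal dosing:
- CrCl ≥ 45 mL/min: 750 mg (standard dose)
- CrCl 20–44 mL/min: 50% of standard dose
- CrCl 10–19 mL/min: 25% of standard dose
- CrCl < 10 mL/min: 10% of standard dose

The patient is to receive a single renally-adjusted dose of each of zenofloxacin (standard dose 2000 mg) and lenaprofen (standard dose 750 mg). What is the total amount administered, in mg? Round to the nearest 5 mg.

SCr = 319 / 88.4 = 3.609 mg/dL
CrCl = (140 − 70) × 94.2 / (72 × 3.609) × 0.85 = 6594.0 / 259.85 × 0.85 ≈ 21.6 mL/min
CrCl ≈ 22 mL/min.
zenofloxacin: 20–49 mL/min → 17% of 2000 mg = 340 mg.
lenaprofen: 20–44 mL/min → 50% of 750 mg = 375 mg.
Total = 340 + 375 = 715 mg.

715 mg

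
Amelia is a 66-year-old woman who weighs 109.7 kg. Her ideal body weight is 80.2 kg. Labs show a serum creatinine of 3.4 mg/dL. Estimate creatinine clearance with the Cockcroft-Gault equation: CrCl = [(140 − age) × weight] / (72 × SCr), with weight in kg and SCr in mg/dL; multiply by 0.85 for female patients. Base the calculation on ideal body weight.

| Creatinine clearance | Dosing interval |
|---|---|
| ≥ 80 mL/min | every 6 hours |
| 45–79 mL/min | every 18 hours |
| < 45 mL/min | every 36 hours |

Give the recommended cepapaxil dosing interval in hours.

every 36 hours

CrCl = (140 − 66) × 80.2 / (72 × 3.4) × 0.85 = 5934.8 / 244.80 × 0.85 ≈ 20.6 mL/min
CrCl ≈ 21 mL/min → bracket < 45 mL/min → every 36 hours.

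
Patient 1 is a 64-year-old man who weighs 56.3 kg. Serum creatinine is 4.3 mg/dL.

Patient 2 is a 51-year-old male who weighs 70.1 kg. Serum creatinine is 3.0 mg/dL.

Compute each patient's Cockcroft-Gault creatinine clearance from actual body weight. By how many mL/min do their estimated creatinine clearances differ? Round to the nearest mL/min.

Patient 1: CrCl = (140 − 64) × 56.3 / (72 × 4.3) = 4278.8 / 309.60 ≈ 13.8 mL/min
Patient 2: CrCl = (140 − 51) × 70.1 / (72 × 3) = 6238.9 / 216.00 ≈ 28.9 mL/min
|13.8 − 28.9| = 15.1 mL/min

15 mL/min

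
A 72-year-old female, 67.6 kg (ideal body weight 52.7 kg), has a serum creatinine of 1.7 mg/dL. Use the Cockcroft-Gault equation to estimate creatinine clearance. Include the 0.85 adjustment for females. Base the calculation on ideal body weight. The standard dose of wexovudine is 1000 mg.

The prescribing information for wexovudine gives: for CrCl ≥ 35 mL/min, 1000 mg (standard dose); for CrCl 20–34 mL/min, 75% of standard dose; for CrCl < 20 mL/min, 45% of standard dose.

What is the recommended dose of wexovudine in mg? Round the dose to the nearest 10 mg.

750 mg

CrCl = (140 − 72) × 52.7 / (72 × 1.7) × 0.85 = 3583.6 / 122.40 × 0.85 ≈ 24.9 mL/min
CrCl ≈ 25 mL/min → bracket 20–34 mL/min.
75% of 1000 mg = 750 mg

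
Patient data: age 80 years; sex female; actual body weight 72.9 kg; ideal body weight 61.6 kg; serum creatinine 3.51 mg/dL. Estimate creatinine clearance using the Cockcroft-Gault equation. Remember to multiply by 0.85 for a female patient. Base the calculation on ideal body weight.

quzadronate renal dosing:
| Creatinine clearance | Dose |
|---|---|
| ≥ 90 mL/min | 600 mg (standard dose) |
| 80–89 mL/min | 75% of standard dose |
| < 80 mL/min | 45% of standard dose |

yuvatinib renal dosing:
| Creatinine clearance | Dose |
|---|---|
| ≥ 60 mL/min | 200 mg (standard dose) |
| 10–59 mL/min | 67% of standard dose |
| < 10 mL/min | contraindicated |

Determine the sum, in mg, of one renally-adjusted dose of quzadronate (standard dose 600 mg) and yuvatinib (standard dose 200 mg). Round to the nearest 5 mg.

405 mg

CrCl = (140 − 80) × 61.6 / (72 × 3.51) × 0.85 = 3696.0 / 252.72 × 0.85 ≈ 12.4 mL/min
CrCl ≈ 12 mL/min.
quzadronate: < 80 mL/min → 45% of 600 mg = 270 mg.
yuvatinib: 10–59 mL/min → 67% of 200 mg = 134 mg.
Total = 270 + 134 = 404 mg.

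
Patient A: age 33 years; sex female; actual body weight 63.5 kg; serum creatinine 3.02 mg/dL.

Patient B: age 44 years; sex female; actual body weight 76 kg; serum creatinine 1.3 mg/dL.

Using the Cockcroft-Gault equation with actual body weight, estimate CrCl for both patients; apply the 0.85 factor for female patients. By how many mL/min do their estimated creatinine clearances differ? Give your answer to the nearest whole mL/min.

40 mL/min

Patient A: CrCl = (140 − 33) × 63.5 / (72 × 3.02) × 0.85 = 6794.5 / 217.44 × 0.85 ≈ 26.6 mL/min
Patient B: CrCl = (140 − 44) × 76 / (72 × 1.3) × 0.85 = 7296.0 / 93.60 × 0.85 ≈ 66.3 mL/min
|26.6 − 66.3| = 39.7 mL/min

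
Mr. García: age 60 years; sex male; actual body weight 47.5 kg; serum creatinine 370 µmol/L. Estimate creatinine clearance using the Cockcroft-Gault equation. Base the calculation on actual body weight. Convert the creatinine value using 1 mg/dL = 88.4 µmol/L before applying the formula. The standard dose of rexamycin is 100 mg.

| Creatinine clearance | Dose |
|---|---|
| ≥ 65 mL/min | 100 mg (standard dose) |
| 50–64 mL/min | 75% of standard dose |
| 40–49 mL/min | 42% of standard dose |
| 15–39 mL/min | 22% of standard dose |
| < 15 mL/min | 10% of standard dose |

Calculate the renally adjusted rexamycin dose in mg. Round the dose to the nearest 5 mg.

SCr = 370 / 88.4 = 4.186 mg/dL
CrCl = (140 − 60) × 47.5 / (72 × 4.186) = 3800.0 / 301.39 ≈ 12.6 mL/min
CrCl ≈ 13 mL/min → bracket < 15 mL/min.
10% of 100 mg = 10 mg

10 mg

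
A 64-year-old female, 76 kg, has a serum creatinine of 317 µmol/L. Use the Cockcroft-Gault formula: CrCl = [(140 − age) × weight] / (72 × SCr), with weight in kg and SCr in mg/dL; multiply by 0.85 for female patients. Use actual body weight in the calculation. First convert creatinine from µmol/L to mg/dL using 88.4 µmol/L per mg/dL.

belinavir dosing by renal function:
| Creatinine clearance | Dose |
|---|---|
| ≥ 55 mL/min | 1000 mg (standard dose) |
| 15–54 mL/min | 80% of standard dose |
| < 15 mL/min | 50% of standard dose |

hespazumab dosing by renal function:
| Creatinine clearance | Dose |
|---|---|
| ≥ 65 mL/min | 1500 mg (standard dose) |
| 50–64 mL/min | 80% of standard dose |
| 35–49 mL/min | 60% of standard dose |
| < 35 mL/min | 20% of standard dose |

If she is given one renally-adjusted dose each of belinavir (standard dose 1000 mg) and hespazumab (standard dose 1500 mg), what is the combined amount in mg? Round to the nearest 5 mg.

SCr = 317 / 88.4 = 3.586 mg/dL
CrCl = (140 − 64) × 76 / (72 × 3.586) × 0.85 = 5776.0 / 258.19 × 0.85 ≈ 19.0 mL/min
CrCl ≈ 19 mL/min.
belinavir: 15–54 mL/min → 80% of 1000 mg = 800 mg.
hespazumab: < 35 mL/min → 20% of 1500 mg = 300 mg.
Total = 800 + 300 = 1100 mg.

1100 mg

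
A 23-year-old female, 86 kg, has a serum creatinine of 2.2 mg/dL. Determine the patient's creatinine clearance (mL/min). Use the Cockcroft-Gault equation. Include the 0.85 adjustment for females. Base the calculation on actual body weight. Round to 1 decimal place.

CrCl = (140 − 23) × 86 / (72 × 2.2) × 0.85 = 10062.0 / 158.40 × 0.85 ≈ 54.0 mL/min

54.0 mL/min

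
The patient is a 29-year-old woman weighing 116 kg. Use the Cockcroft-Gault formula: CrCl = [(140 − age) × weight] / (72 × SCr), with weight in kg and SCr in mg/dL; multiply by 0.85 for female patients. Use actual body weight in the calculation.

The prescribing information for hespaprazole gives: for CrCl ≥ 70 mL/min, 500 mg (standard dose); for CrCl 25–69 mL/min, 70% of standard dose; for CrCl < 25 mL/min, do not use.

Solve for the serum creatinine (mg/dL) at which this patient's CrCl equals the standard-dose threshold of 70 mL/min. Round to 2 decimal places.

2.17 mg/dL

Standard dose requires CrCl ≥ 70 mL/min.
Set (140 − 29) × 116 × 0.85 / (72 × SCr) = 70
SCr = (140 − 29) × 116 × 0.85 / (72 × 70) = 2.172 mg/dL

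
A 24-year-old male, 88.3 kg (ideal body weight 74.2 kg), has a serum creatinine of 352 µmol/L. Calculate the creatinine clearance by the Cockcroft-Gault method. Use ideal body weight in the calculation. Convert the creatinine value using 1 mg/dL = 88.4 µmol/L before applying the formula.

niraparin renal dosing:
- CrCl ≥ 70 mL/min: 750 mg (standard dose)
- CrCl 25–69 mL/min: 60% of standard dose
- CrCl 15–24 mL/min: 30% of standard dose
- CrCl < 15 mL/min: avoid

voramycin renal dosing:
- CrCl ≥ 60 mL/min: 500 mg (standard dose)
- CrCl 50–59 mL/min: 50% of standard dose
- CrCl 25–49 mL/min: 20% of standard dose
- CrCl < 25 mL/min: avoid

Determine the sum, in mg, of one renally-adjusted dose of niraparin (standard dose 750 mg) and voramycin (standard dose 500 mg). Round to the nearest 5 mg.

SCr = 352 / 88.4 = 3.982 mg/dL
CrCl = (140 − 24) × 74.2 / (72 × 3.982) = 8607.2 / 286.70 ≈ 30.0 mL/min
CrCl ≈ 30 mL/min.
niraparin: 25–69 mL/min → 60% of 750 mg = 450 mg.
voramycin: 25–49 mL/min → 20% of 500 mg = 100 mg.
Total = 450 + 100 = 550 mg.

550 mg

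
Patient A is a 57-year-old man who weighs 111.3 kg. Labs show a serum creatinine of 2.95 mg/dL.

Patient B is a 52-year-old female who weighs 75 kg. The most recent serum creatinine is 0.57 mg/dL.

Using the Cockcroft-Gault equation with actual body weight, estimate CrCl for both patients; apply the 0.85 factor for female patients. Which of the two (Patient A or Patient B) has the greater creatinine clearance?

Patient B

Patient A: CrCl = (140 − 57) × 111.3 / (72 × 2.95) = 9237.9 / 212.40 ≈ 43.5 mL/min
Patient B: CrCl = (140 − 52) × 75 / (72 × 0.57) × 0.85 = 6600.0 / 41.04 × 0.85 ≈ 136.7 mL/min
43.5 vs 136.7 mL/min → Patient B is higher.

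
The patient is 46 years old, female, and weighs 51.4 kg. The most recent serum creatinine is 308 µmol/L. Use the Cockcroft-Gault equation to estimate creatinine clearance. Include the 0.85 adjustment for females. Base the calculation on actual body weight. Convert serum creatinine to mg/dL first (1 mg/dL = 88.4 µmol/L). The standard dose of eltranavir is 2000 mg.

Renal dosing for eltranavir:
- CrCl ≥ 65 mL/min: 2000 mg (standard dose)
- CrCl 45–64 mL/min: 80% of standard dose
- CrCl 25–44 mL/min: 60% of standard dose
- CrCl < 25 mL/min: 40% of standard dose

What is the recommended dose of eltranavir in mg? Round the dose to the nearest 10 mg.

SCr = 308 / 88.4 = 3.484 mg/dL
CrCl = (140 − 46) × 51.4 / (72 × 3.484) × 0.85 = 4831.6 / 250.85 × 0.85 ≈ 16.4 mL/min
CrCl ≈ 16 mL/min → bracket < 25 mL/min.
40% of 2000 mg = 800 mg

800 mg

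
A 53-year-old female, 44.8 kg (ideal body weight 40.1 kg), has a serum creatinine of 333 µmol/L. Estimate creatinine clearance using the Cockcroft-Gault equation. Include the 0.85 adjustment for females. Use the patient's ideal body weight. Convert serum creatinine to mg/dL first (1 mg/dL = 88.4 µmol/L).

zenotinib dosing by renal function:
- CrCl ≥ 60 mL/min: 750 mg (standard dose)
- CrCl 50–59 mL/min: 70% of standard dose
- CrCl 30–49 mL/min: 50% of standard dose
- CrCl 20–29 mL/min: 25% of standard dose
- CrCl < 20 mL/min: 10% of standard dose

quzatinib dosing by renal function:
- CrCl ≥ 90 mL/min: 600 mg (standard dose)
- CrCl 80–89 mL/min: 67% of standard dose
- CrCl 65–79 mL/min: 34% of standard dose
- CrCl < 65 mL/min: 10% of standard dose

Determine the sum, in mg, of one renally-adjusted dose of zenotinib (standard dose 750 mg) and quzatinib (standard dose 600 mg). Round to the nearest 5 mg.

SCr = 333 / 88.4 = 3.767 mg/dL
CrCl = (140 − 53) × 40.1 / (72 × 3.767) × 0.85 = 3488.7 / 271.22 × 0.85 ≈ 10.9 mL/min
CrCl ≈ 11 mL/min.
zenotinib: < 20 mL/min → 10% of 750 mg = 75 mg.
quzatinib: < 65 mL/min → 10% of 600 mg = 60 mg.
Total = 75 + 60 = 135 mg.

135 mg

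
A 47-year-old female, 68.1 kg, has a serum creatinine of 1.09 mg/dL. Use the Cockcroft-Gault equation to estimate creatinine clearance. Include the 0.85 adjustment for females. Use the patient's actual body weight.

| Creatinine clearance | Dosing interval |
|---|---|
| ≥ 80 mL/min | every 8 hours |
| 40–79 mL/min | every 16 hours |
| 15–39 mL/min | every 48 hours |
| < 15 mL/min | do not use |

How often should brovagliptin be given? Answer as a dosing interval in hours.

CrCl = (140 − 47) × 68.1 / (72 × 1.09) × 0.85 = 6333.3 / 78.48 × 0.85 ≈ 68.6 mL/min
CrCl ≈ 69 mL/min → bracket 40–79 mL/min → every 16 hours.

every 16 hours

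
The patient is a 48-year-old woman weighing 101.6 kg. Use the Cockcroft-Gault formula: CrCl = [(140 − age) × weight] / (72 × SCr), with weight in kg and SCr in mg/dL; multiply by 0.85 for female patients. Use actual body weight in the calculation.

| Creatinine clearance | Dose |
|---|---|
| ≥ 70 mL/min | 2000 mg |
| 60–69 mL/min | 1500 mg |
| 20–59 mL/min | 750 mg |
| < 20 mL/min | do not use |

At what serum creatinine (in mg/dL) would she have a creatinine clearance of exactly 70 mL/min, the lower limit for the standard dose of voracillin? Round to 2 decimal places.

1.58 mg/dL

Standard dose requires CrCl ≥ 70 mL/min.
Set (140 − 48) × 101.6 × 0.85 / (72 × SCr) = 70
SCr = (140 − 48) × 101.6 × 0.85 / (72 × 70) = 1.576 mg/dL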